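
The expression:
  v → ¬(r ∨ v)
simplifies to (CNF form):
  ¬v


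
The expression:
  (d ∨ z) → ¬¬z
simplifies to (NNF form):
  z ∨ ¬d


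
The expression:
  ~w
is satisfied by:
  {w: False}


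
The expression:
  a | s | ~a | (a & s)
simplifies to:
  True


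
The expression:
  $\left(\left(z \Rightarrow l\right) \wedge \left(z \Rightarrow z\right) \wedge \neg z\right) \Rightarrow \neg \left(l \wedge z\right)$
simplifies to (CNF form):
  $\text{True}$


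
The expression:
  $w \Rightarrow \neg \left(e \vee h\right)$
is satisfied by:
  {h: False, w: False, e: False}
  {e: True, h: False, w: False}
  {h: True, e: False, w: False}
  {e: True, h: True, w: False}
  {w: True, e: False, h: False}


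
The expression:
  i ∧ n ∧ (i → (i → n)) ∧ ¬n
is never true.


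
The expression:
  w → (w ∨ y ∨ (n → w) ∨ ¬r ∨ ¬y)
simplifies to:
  True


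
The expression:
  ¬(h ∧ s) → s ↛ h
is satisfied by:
  {s: True}


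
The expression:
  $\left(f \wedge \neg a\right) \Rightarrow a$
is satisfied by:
  {a: True, f: False}
  {f: False, a: False}
  {f: True, a: True}


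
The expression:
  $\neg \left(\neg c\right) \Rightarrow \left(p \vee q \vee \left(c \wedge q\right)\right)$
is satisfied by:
  {p: True, q: True, c: False}
  {p: True, c: False, q: False}
  {q: True, c: False, p: False}
  {q: False, c: False, p: False}
  {p: True, q: True, c: True}
  {p: True, c: True, q: False}
  {q: True, c: True, p: False}


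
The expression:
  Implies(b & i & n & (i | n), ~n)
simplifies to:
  ~b | ~i | ~n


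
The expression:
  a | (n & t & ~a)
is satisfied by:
  {a: True, t: True, n: True}
  {a: True, t: True, n: False}
  {a: True, n: True, t: False}
  {a: True, n: False, t: False}
  {t: True, n: True, a: False}


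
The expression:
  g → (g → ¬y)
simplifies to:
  ¬g ∨ ¬y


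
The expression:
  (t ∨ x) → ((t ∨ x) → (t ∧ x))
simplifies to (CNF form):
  (t ∨ ¬t) ∧ (t ∨ ¬x) ∧ (x ∨ ¬t) ∧ (x ∨ ¬x)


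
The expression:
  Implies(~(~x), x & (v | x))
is always true.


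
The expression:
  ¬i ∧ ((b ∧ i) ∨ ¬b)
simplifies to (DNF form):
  ¬b ∧ ¬i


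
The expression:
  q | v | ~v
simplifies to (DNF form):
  True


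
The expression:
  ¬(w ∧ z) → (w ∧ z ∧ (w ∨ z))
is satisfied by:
  {z: True, w: True}


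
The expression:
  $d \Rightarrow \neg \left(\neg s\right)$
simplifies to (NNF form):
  $s \vee \neg d$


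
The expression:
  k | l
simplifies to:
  k | l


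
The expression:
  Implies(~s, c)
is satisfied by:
  {c: True, s: True}
  {c: True, s: False}
  {s: True, c: False}


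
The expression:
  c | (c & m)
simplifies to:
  c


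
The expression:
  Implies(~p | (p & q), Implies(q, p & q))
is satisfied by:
  {p: True, q: False}
  {q: False, p: False}
  {q: True, p: True}


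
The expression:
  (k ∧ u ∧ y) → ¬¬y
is always true.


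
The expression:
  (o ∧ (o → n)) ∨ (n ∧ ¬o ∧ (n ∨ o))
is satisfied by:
  {n: True}


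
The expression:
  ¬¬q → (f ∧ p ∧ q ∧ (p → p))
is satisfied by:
  {f: True, p: True, q: False}
  {f: True, p: False, q: False}
  {p: True, f: False, q: False}
  {f: False, p: False, q: False}
  {q: True, f: True, p: True}


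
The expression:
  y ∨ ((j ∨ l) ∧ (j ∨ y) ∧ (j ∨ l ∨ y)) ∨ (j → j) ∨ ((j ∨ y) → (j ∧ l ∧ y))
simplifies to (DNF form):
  True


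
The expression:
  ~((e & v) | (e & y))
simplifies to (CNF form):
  (~e | ~v) & (~e | ~y)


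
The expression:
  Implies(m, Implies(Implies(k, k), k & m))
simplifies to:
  k | ~m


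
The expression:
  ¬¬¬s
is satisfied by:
  {s: False}


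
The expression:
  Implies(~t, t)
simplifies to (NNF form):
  t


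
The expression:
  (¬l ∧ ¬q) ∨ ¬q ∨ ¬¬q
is always true.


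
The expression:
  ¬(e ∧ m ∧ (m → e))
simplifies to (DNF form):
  ¬e ∨ ¬m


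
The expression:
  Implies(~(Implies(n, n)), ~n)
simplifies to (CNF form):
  True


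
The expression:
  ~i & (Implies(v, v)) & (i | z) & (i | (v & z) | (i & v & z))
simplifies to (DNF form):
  v & z & ~i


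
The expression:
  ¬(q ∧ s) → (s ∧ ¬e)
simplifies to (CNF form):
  s ∧ (q ∨ ¬e)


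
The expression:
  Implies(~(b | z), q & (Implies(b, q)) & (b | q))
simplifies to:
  b | q | z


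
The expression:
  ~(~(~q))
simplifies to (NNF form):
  ~q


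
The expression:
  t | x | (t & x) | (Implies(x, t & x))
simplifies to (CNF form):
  True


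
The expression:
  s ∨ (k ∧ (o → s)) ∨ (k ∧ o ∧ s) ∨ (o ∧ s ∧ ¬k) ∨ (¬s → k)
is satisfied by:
  {k: True, s: True}
  {k: True, s: False}
  {s: True, k: False}


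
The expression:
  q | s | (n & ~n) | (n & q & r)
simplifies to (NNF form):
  q | s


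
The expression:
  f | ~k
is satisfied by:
  {f: True, k: False}
  {k: False, f: False}
  {k: True, f: True}


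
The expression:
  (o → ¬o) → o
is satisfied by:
  {o: True}


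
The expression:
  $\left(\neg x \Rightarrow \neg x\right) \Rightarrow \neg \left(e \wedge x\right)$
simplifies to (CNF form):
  $\neg e \vee \neg x$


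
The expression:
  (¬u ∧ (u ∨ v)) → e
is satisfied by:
  {u: True, e: True, v: False}
  {u: True, v: False, e: False}
  {e: True, v: False, u: False}
  {e: False, v: False, u: False}
  {u: True, e: True, v: True}
  {u: True, v: True, e: False}
  {e: True, v: True, u: False}


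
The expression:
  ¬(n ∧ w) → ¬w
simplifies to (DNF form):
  n ∨ ¬w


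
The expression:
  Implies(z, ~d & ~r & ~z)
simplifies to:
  ~z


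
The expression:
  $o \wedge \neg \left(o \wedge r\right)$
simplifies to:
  $o \wedge \neg r$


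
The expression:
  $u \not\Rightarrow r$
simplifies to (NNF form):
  $u \wedge \neg r$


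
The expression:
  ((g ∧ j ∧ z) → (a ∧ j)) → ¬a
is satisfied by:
  {a: False}


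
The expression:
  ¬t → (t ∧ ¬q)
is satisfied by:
  {t: True}


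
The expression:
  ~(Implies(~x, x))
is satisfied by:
  {x: False}


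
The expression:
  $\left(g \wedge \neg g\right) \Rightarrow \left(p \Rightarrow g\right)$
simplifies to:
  $\text{True}$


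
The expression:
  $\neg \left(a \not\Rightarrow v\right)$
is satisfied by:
  {v: True, a: False}
  {a: False, v: False}
  {a: True, v: True}


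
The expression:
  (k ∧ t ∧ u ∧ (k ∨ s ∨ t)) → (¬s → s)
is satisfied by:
  {s: True, u: False, k: False, t: False}
  {s: False, u: False, k: False, t: False}
  {s: True, t: True, u: False, k: False}
  {t: True, s: False, u: False, k: False}
  {s: True, k: True, t: False, u: False}
  {k: True, t: False, u: False, s: False}
  {s: True, t: True, k: True, u: False}
  {t: True, k: True, s: False, u: False}
  {s: True, u: True, t: False, k: False}
  {u: True, t: False, k: False, s: False}
  {s: True, t: True, u: True, k: False}
  {t: True, u: True, s: False, k: False}
  {s: True, k: True, u: True, t: False}
  {k: True, u: True, t: False, s: False}
  {s: True, t: True, k: True, u: True}


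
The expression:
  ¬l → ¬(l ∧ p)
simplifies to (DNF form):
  True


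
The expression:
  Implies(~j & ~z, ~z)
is always true.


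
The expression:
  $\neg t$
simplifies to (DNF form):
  $\neg t$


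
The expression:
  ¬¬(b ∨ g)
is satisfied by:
  {b: True, g: True}
  {b: True, g: False}
  {g: True, b: False}


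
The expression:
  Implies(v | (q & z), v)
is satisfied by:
  {v: True, z: False, q: False}
  {v: False, z: False, q: False}
  {q: True, v: True, z: False}
  {q: True, v: False, z: False}
  {z: True, v: True, q: False}
  {z: True, v: False, q: False}
  {z: True, q: True, v: True}


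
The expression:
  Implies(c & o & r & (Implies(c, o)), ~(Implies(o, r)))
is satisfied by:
  {c: False, o: False, r: False}
  {r: True, c: False, o: False}
  {o: True, c: False, r: False}
  {r: True, o: True, c: False}
  {c: True, r: False, o: False}
  {r: True, c: True, o: False}
  {o: True, c: True, r: False}


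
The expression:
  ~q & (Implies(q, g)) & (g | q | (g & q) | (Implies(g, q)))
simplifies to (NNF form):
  ~q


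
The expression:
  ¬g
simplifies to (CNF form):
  ¬g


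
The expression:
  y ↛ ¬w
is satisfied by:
  {w: True, y: True}


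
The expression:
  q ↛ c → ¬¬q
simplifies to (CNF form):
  True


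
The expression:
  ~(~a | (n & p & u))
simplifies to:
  a & (~n | ~p | ~u)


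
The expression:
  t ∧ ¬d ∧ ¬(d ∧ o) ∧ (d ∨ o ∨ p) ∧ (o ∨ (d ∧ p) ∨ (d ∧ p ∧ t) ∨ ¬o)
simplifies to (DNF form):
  (o ∧ t ∧ ¬d) ∨ (p ∧ t ∧ ¬d)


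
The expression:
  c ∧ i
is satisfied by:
  {c: True, i: True}


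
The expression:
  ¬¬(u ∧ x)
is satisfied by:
  {u: True, x: True}


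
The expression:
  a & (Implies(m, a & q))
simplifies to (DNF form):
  (a & q) | (a & ~m)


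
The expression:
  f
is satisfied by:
  {f: True}


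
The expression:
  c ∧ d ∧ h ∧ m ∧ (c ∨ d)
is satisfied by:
  {h: True, m: True, c: True, d: True}


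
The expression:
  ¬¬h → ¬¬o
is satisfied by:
  {o: True, h: False}
  {h: False, o: False}
  {h: True, o: True}


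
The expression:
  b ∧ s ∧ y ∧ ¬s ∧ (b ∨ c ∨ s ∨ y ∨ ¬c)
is never true.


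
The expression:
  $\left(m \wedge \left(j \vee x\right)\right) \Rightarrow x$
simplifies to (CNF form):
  $x \vee \neg j \vee \neg m$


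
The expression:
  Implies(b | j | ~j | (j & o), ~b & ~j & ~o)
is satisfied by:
  {o: False, j: False, b: False}


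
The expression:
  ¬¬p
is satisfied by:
  {p: True}


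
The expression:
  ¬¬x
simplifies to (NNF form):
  x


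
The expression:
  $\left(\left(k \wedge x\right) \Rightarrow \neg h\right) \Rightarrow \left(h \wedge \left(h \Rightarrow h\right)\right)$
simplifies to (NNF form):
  $h$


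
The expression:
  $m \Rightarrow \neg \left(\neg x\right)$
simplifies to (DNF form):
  $x \vee \neg m$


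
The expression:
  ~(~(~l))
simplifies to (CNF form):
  ~l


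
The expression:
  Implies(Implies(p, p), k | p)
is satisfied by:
  {k: True, p: True}
  {k: True, p: False}
  {p: True, k: False}


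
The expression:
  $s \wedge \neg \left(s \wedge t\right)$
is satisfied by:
  {s: True, t: False}


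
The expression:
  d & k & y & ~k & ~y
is never true.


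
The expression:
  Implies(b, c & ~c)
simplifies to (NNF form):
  ~b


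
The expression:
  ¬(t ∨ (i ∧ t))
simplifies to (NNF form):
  ¬t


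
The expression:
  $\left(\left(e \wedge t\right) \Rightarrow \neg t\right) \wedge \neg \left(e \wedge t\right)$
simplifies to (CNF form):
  $\neg e \vee \neg t$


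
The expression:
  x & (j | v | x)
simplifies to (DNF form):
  x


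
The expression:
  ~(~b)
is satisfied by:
  {b: True}


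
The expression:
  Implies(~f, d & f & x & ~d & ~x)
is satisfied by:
  {f: True}


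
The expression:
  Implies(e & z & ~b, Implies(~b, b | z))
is always true.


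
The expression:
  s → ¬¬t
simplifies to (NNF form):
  t ∨ ¬s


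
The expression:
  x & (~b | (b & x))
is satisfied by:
  {x: True}


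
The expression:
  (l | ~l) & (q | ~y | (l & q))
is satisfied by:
  {q: True, y: False}
  {y: False, q: False}
  {y: True, q: True}


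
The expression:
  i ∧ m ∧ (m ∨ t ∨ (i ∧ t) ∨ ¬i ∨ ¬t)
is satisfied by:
  {m: True, i: True}


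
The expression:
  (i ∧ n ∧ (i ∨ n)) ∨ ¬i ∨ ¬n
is always true.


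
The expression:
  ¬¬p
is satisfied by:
  {p: True}


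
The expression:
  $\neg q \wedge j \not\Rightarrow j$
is never true.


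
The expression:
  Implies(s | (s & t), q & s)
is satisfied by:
  {q: True, s: False}
  {s: False, q: False}
  {s: True, q: True}


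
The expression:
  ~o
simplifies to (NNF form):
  ~o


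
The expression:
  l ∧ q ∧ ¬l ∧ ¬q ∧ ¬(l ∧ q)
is never true.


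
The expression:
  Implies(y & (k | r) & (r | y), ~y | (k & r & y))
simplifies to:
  ~y | (k & r) | (~k & ~r)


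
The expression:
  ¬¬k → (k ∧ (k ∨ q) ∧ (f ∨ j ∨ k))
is always true.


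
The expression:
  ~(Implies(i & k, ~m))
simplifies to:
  i & k & m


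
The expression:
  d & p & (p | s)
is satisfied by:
  {p: True, d: True}


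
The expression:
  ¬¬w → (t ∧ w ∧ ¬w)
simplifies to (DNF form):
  ¬w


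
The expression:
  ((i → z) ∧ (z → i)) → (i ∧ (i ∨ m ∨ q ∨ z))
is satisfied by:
  {i: True, z: True}
  {i: True, z: False}
  {z: True, i: False}


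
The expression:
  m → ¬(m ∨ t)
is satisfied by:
  {m: False}


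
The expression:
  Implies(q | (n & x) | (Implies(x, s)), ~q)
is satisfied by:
  {q: False}


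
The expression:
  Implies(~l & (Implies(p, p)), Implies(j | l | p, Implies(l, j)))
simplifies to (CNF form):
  True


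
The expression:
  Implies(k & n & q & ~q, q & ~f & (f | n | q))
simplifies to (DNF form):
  True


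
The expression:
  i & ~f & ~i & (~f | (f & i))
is never true.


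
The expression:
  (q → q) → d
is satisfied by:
  {d: True}


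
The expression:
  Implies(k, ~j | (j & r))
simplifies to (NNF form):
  r | ~j | ~k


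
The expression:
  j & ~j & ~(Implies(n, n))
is never true.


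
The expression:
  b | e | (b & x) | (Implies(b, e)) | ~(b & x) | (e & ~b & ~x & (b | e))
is always true.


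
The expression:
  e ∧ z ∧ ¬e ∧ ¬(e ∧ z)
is never true.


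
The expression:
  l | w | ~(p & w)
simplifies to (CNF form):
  True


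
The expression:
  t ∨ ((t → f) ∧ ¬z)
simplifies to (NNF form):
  t ∨ ¬z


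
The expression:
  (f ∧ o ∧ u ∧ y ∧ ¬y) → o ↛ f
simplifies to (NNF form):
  True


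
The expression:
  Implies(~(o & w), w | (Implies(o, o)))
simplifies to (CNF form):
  True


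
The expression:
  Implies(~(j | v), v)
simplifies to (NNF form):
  j | v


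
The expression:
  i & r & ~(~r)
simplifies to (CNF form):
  i & r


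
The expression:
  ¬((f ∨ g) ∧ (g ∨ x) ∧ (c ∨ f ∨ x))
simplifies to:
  (¬c ∨ ¬g) ∧ (¬f ∨ ¬g) ∧ (¬f ∨ ¬x) ∧ (¬g ∨ ¬x)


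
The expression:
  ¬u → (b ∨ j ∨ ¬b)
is always true.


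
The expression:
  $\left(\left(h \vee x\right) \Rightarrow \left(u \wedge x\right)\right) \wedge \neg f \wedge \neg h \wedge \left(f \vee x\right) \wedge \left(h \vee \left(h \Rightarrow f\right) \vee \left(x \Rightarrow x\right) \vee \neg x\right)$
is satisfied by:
  {x: True, u: True, h: False, f: False}


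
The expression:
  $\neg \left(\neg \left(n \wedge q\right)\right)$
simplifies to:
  $n \wedge q$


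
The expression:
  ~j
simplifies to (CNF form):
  ~j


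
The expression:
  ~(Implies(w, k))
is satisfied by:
  {w: True, k: False}


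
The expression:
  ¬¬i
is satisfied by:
  {i: True}


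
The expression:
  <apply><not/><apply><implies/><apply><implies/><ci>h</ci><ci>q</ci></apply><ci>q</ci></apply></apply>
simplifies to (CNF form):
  <apply><and/><apply><not/><ci>h</ci></apply><apply><not/><ci>q</ci></apply></apply>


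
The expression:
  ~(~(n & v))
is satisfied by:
  {n: True, v: True}


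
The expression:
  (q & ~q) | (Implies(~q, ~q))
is always true.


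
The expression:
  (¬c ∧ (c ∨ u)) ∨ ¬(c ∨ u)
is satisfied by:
  {c: False}


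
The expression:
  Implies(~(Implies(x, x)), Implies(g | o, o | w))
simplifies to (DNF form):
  True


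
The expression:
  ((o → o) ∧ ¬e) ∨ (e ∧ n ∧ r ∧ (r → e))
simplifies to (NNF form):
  (n ∧ r) ∨ ¬e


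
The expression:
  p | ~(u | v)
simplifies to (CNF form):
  (p | ~u) & (p | ~v)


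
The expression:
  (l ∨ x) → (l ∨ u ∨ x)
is always true.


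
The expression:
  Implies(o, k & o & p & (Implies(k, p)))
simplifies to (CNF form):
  (k | ~o) & (p | ~o)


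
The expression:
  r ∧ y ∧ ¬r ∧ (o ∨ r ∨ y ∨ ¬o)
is never true.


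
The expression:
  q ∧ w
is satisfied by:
  {w: True, q: True}


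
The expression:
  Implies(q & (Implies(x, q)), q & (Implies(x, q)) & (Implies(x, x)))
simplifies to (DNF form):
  True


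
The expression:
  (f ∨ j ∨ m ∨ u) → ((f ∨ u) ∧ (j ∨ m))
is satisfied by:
  {m: True, u: True, f: True, j: True}
  {m: True, u: True, f: True, j: False}
  {m: True, u: True, j: True, f: False}
  {m: True, u: True, j: False, f: False}
  {m: True, f: True, j: True, u: False}
  {m: True, f: True, j: False, u: False}
  {f: True, u: True, j: True, m: False}
  {f: False, u: True, j: True, m: False}
  {f: True, j: True, m: False, u: False}
  {m: False, j: False, f: False, u: False}


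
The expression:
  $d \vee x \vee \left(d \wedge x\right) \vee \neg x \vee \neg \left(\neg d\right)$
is always true.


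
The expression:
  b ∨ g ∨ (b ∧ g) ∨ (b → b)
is always true.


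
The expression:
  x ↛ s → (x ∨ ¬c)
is always true.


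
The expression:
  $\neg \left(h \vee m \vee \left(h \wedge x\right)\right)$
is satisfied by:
  {h: False, m: False}


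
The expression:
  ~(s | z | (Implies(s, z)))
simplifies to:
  False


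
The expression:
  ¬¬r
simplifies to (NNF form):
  r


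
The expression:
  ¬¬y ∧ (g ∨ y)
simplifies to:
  y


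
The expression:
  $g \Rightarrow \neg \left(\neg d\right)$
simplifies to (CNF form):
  $d \vee \neg g$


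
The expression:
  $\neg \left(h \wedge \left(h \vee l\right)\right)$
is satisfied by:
  {h: False}


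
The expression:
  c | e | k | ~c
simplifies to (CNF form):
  True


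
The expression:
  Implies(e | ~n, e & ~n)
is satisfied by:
  {n: True, e: False}
  {e: True, n: False}


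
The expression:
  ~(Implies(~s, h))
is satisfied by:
  {h: False, s: False}


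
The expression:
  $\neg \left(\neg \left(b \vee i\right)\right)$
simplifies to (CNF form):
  $b \vee i$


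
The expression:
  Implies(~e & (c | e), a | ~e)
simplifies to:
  True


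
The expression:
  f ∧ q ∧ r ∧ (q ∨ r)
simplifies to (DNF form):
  f ∧ q ∧ r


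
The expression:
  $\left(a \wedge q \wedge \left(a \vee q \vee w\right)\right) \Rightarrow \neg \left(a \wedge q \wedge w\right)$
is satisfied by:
  {w: False, q: False, a: False}
  {a: True, w: False, q: False}
  {q: True, w: False, a: False}
  {a: True, q: True, w: False}
  {w: True, a: False, q: False}
  {a: True, w: True, q: False}
  {q: True, w: True, a: False}


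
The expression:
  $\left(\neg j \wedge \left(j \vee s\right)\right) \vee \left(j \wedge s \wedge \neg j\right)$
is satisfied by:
  {s: True, j: False}


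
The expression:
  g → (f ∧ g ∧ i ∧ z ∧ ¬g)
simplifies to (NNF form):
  ¬g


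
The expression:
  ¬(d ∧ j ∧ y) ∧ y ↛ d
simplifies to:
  y ∧ ¬d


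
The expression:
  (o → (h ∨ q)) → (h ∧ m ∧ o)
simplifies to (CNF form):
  o ∧ (h ∨ ¬q) ∧ (m ∨ ¬h)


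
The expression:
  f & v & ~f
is never true.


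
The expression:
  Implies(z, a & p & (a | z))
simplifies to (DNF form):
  ~z | (a & p)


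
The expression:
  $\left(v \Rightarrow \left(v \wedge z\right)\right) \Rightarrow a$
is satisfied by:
  {a: True, v: True, z: False}
  {a: True, v: False, z: False}
  {a: True, z: True, v: True}
  {a: True, z: True, v: False}
  {v: True, z: False, a: False}


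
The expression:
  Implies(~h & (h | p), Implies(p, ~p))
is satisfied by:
  {h: True, p: False}
  {p: False, h: False}
  {p: True, h: True}


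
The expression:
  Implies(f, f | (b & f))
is always true.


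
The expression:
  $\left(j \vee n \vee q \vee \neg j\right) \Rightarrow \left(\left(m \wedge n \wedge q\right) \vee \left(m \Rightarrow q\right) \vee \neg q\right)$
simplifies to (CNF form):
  $\text{True}$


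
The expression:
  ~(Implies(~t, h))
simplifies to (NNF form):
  ~h & ~t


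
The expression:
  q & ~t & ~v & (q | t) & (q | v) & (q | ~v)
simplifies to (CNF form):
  q & ~t & ~v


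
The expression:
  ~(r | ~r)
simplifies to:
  False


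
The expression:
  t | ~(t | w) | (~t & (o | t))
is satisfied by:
  {t: True, o: True, w: False}
  {t: True, o: False, w: False}
  {o: True, t: False, w: False}
  {t: False, o: False, w: False}
  {w: True, t: True, o: True}
  {w: True, t: True, o: False}
  {w: True, o: True, t: False}


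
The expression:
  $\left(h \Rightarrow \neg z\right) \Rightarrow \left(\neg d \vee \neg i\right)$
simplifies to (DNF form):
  $\left(h \wedge z\right) \vee \neg d \vee \neg i$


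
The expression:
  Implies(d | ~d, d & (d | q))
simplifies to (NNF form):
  d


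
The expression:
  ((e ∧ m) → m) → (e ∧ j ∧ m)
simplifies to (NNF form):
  e ∧ j ∧ m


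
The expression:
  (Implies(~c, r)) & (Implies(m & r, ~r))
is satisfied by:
  {c: True, m: False, r: False}
  {r: True, c: True, m: False}
  {r: True, m: False, c: False}
  {c: True, m: True, r: False}


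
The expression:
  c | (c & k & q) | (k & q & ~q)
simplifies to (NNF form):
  c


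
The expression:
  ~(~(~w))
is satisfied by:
  {w: False}


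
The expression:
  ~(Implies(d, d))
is never true.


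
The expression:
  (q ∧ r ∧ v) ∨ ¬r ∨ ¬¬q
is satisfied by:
  {q: True, r: False}
  {r: False, q: False}
  {r: True, q: True}


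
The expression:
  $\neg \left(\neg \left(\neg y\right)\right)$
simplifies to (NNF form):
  $\neg y$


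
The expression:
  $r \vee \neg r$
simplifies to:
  $\text{True}$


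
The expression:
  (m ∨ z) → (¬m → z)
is always true.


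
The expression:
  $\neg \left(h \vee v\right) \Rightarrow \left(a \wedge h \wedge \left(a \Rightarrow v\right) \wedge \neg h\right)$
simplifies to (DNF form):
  $h \vee v$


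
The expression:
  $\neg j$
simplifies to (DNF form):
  $\neg j$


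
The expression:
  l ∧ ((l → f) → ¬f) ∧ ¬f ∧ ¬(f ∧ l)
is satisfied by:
  {l: True, f: False}


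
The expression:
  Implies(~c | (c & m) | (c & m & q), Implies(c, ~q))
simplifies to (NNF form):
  ~c | ~m | ~q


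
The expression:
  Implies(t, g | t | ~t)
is always true.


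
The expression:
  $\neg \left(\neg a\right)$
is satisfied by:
  {a: True}


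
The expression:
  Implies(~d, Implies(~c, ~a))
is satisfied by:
  {d: True, c: True, a: False}
  {d: True, c: False, a: False}
  {c: True, d: False, a: False}
  {d: False, c: False, a: False}
  {a: True, d: True, c: True}
  {a: True, d: True, c: False}
  {a: True, c: True, d: False}


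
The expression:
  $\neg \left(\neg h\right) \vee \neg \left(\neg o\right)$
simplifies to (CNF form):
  $h \vee o$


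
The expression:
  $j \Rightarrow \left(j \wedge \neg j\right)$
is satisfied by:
  {j: False}


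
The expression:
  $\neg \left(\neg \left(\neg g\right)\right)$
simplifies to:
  $\neg g$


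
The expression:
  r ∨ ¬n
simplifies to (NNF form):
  r ∨ ¬n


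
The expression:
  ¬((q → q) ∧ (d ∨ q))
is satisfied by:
  {q: False, d: False}


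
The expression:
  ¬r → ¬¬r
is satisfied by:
  {r: True}


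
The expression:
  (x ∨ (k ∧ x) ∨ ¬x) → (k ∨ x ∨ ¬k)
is always true.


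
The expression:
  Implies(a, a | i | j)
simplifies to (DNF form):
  True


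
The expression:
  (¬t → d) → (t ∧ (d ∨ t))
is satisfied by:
  {t: True, d: False}
  {d: False, t: False}
  {d: True, t: True}


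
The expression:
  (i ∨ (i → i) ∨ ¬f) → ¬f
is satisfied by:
  {f: False}


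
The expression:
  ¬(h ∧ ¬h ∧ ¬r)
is always true.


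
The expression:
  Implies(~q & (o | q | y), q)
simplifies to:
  q | (~o & ~y)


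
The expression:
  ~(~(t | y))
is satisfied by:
  {y: True, t: True}
  {y: True, t: False}
  {t: True, y: False}


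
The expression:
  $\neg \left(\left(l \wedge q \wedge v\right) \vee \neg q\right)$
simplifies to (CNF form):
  $q \wedge \left(\neg l \vee \neg v\right)$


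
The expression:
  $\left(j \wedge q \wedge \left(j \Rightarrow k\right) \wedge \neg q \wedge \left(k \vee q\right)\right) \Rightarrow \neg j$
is always true.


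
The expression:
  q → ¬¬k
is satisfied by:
  {k: True, q: False}
  {q: False, k: False}
  {q: True, k: True}


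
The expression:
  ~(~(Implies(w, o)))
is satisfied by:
  {o: True, w: False}
  {w: False, o: False}
  {w: True, o: True}


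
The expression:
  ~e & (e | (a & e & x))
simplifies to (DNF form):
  False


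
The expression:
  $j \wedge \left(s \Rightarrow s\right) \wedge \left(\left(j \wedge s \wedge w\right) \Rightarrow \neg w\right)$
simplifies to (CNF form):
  $j \wedge \left(\neg s \vee \neg w\right)$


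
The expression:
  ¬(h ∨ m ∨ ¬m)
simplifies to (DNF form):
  False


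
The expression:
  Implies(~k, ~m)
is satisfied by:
  {k: True, m: False}
  {m: False, k: False}
  {m: True, k: True}


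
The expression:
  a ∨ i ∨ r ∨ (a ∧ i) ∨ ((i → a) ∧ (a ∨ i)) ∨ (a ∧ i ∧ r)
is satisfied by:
  {i: True, a: True, r: True}
  {i: True, a: True, r: False}
  {i: True, r: True, a: False}
  {i: True, r: False, a: False}
  {a: True, r: True, i: False}
  {a: True, r: False, i: False}
  {r: True, a: False, i: False}


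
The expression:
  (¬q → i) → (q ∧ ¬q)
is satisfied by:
  {q: False, i: False}


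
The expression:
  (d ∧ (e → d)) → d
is always true.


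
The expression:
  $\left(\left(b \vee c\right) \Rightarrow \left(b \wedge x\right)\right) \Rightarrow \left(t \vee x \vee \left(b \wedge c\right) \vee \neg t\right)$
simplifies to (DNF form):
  $\text{True}$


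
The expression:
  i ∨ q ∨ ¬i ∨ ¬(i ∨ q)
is always true.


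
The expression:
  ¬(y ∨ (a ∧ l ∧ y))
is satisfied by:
  {y: False}


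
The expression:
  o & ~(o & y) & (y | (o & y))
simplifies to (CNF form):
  False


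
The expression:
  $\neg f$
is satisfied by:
  {f: False}


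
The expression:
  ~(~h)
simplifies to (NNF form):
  h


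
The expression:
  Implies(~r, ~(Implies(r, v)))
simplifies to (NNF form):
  r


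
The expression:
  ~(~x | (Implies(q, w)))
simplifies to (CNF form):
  q & x & ~w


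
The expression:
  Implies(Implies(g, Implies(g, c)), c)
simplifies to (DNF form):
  c | g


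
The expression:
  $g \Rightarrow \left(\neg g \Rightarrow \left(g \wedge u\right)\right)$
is always true.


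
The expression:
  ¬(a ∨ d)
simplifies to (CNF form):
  ¬a ∧ ¬d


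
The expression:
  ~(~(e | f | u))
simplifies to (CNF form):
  e | f | u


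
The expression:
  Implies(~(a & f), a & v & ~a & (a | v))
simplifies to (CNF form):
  a & f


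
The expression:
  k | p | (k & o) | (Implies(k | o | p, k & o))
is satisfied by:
  {k: True, p: True, o: False}
  {k: True, p: False, o: False}
  {p: True, k: False, o: False}
  {k: False, p: False, o: False}
  {k: True, o: True, p: True}
  {k: True, o: True, p: False}
  {o: True, p: True, k: False}


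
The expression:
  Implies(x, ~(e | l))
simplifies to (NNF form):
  ~x | (~e & ~l)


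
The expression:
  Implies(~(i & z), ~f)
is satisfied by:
  {i: True, z: True, f: False}
  {i: True, z: False, f: False}
  {z: True, i: False, f: False}
  {i: False, z: False, f: False}
  {f: True, i: True, z: True}


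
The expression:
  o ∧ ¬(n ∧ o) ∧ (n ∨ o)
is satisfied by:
  {o: True, n: False}


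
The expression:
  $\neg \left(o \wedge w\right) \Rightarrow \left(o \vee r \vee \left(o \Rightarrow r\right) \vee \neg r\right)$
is always true.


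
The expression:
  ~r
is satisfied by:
  {r: False}


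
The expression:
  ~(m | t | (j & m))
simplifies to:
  ~m & ~t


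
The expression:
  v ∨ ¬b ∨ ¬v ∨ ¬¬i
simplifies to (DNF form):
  True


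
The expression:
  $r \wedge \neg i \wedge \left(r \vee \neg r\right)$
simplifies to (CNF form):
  $r \wedge \neg i$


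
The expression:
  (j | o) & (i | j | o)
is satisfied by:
  {o: True, j: True}
  {o: True, j: False}
  {j: True, o: False}


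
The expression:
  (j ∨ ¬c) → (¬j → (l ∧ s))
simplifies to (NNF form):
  c ∨ j ∨ (l ∧ s)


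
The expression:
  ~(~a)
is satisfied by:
  {a: True}


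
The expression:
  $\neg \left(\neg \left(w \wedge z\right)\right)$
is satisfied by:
  {z: True, w: True}


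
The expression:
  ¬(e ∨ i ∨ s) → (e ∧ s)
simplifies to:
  e ∨ i ∨ s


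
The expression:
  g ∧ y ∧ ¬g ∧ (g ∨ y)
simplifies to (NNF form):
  False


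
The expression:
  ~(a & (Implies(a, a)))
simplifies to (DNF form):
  ~a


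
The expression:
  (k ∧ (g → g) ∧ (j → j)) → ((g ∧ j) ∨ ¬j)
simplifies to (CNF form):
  g ∨ ¬j ∨ ¬k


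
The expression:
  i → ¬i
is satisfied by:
  {i: False}


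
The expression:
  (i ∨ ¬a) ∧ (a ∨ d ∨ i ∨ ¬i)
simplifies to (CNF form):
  i ∨ ¬a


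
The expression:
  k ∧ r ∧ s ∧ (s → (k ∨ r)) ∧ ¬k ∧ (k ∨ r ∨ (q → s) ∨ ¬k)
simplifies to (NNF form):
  False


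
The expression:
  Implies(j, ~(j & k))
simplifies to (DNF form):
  ~j | ~k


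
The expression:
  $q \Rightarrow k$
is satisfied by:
  {k: True, q: False}
  {q: False, k: False}
  {q: True, k: True}


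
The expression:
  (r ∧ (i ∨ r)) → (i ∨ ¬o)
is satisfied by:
  {i: True, o: False, r: False}
  {o: False, r: False, i: False}
  {i: True, r: True, o: False}
  {r: True, o: False, i: False}
  {i: True, o: True, r: False}
  {o: True, i: False, r: False}
  {i: True, r: True, o: True}


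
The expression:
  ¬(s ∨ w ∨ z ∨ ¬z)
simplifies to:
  False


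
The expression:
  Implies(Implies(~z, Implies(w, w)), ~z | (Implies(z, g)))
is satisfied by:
  {g: True, z: False}
  {z: False, g: False}
  {z: True, g: True}


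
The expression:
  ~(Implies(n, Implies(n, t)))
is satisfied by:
  {n: True, t: False}


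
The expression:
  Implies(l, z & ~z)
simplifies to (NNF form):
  ~l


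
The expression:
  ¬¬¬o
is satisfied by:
  {o: False}


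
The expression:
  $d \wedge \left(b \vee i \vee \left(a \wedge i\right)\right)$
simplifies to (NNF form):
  $d \wedge \left(b \vee i\right)$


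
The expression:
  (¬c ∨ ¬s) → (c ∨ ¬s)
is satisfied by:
  {c: True, s: False}
  {s: False, c: False}
  {s: True, c: True}


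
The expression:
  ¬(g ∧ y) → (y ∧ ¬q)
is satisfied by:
  {g: True, y: True, q: False}
  {y: True, q: False, g: False}
  {q: True, g: True, y: True}


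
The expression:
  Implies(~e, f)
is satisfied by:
  {e: True, f: True}
  {e: True, f: False}
  {f: True, e: False}


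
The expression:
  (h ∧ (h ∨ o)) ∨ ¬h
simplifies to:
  True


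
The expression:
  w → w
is always true.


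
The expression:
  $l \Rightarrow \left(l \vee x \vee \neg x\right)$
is always true.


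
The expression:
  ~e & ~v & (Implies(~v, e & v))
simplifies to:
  False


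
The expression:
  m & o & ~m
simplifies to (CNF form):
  False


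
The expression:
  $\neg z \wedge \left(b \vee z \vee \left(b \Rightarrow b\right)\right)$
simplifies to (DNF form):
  $\neg z$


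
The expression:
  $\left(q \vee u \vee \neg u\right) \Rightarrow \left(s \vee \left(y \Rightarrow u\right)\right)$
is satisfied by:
  {u: True, s: True, y: False}
  {u: True, s: False, y: False}
  {s: True, u: False, y: False}
  {u: False, s: False, y: False}
  {y: True, u: True, s: True}
  {y: True, u: True, s: False}
  {y: True, s: True, u: False}


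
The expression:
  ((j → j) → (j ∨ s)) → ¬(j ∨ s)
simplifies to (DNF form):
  ¬j ∧ ¬s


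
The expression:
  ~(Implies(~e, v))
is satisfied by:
  {v: False, e: False}


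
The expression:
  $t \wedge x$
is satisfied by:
  {t: True, x: True}


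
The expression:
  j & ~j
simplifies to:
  False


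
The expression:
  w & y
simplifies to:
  w & y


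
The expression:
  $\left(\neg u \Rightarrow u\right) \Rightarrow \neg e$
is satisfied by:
  {u: False, e: False}
  {e: True, u: False}
  {u: True, e: False}


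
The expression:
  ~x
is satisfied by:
  {x: False}


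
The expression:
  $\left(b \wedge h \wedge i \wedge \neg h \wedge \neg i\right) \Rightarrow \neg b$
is always true.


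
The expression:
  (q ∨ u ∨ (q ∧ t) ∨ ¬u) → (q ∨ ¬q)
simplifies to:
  True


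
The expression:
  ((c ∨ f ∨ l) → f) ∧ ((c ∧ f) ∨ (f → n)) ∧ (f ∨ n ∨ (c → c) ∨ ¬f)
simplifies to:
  (c ∧ f) ∨ (f ∧ n) ∨ (¬c ∧ ¬f ∧ ¬l)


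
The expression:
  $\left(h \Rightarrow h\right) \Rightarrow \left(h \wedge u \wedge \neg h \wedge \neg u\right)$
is never true.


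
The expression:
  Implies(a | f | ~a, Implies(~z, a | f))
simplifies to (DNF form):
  a | f | z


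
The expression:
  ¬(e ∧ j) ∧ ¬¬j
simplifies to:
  j ∧ ¬e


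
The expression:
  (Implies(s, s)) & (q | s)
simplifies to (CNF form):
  q | s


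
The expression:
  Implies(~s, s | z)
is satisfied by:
  {z: True, s: True}
  {z: True, s: False}
  {s: True, z: False}


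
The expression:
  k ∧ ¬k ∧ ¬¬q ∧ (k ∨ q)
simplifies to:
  False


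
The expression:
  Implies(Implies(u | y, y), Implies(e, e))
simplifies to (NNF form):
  True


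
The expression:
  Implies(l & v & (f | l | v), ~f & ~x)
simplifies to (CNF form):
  (~f | ~l | ~v) & (~l | ~v | ~x)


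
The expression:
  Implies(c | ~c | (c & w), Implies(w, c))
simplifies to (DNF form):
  c | ~w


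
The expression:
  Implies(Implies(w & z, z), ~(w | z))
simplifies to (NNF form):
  ~w & ~z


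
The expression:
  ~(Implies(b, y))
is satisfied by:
  {b: True, y: False}


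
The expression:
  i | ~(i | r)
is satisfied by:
  {i: True, r: False}
  {r: False, i: False}
  {r: True, i: True}


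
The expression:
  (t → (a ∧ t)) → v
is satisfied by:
  {v: True, t: True, a: False}
  {v: True, t: False, a: False}
  {a: True, v: True, t: True}
  {a: True, v: True, t: False}
  {t: True, a: False, v: False}


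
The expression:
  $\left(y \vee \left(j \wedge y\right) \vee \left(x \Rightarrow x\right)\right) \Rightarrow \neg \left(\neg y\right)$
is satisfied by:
  {y: True}


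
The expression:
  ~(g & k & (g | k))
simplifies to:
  ~g | ~k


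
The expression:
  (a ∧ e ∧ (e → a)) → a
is always true.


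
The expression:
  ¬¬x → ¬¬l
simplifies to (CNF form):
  l ∨ ¬x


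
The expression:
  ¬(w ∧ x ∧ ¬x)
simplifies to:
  True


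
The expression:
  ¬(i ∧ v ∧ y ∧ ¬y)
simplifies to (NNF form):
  True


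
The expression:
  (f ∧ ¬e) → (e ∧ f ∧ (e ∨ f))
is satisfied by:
  {e: True, f: False}
  {f: False, e: False}
  {f: True, e: True}


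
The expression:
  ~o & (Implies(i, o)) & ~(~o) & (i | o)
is never true.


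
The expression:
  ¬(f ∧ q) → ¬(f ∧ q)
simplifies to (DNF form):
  True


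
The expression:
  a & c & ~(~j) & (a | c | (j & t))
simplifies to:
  a & c & j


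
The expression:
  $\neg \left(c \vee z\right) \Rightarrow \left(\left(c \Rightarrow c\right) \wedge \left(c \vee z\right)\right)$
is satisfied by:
  {z: True, c: True}
  {z: True, c: False}
  {c: True, z: False}


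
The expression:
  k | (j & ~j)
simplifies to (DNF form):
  k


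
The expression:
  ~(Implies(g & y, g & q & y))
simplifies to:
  g & y & ~q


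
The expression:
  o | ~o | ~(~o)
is always true.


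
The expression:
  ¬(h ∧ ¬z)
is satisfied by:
  {z: True, h: False}
  {h: False, z: False}
  {h: True, z: True}


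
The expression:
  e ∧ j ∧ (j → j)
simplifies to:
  e ∧ j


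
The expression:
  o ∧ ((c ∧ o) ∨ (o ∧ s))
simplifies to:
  o ∧ (c ∨ s)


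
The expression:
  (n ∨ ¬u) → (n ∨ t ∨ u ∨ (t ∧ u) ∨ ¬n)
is always true.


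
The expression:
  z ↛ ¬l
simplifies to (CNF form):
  l ∧ z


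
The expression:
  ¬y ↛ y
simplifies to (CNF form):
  True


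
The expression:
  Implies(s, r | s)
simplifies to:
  True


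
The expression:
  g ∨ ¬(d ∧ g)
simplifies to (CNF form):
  True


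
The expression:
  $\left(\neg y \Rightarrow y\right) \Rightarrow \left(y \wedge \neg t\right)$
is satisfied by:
  {t: False, y: False}
  {y: True, t: False}
  {t: True, y: False}


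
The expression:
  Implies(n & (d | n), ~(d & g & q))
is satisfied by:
  {g: False, q: False, d: False, n: False}
  {n: True, g: False, q: False, d: False}
  {d: True, g: False, q: False, n: False}
  {n: True, d: True, g: False, q: False}
  {q: True, n: False, g: False, d: False}
  {n: True, q: True, g: False, d: False}
  {d: True, q: True, n: False, g: False}
  {n: True, d: True, q: True, g: False}
  {g: True, d: False, q: False, n: False}
  {n: True, g: True, d: False, q: False}
  {d: True, g: True, n: False, q: False}
  {n: True, d: True, g: True, q: False}
  {q: True, g: True, d: False, n: False}
  {n: True, q: True, g: True, d: False}
  {d: True, q: True, g: True, n: False}


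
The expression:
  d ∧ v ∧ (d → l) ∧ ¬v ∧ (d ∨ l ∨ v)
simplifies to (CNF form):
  False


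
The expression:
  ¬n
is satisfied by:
  {n: False}


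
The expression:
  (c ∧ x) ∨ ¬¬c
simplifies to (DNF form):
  c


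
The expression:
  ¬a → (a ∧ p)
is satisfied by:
  {a: True}


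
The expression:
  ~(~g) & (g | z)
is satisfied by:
  {g: True}


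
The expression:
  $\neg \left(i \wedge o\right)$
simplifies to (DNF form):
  $\neg i \vee \neg o$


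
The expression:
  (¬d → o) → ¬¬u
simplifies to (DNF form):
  u ∨ (¬d ∧ ¬o)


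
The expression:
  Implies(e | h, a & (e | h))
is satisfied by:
  {a: True, h: False, e: False}
  {a: True, e: True, h: False}
  {a: True, h: True, e: False}
  {a: True, e: True, h: True}
  {e: False, h: False, a: False}


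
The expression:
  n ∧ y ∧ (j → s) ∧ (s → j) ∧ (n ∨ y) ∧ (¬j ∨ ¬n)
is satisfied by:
  {y: True, n: True, j: False, s: False}


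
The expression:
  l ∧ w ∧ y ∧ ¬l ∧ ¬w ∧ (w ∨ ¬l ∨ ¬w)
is never true.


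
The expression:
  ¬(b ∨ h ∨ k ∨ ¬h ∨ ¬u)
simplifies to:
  False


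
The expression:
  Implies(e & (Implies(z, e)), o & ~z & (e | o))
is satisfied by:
  {o: True, e: False, z: False}
  {o: False, e: False, z: False}
  {z: True, o: True, e: False}
  {z: True, o: False, e: False}
  {e: True, o: True, z: False}
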